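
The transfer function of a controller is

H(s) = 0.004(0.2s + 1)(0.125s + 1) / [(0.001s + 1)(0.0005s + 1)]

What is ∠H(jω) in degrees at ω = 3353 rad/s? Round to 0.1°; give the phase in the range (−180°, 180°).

At ω = 3353 rad/s:
zero (1 + j3353·0.2) = 1 + j670.6 → |·| ≈ 670.6, ∠ ≈ 89.91°
zero (1 + j3353·0.125) = 1 + j419.125 → |·| ≈ 419.13, ∠ ≈ 89.86°
pole (1 + j3353·0.001) = 1 + j3.353 → |·| ≈ 3.4989, ∠ ≈ 73.39°
pole (1 + j3353·0.0005) = 1 + j1.6765 → |·| ≈ 1.9521, ∠ ≈ 59.18°
∠H = (89.91° + 89.86°) − (73.39° + 59.18°) = 47.20°

47.2°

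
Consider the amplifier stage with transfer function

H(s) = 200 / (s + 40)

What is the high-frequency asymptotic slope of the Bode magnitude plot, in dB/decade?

Each pole contributes −20 dB/decade at high frequency; each zero contributes +20 dB/decade.
Net: 0 zero(s) − 1 pole(s) → -20 dB/decade.

-20 dB/decade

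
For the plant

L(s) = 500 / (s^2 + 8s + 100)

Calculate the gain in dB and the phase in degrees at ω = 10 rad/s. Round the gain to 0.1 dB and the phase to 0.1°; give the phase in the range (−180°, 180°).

15.9 dB, -90.0°

At s = jω = j10:
quadratic: (j10)² + 8·j10 + 100 = 0 + j80 → |·| ≈ 80, ∠ ≈ 90.00°
|L| = 500 / 80 ≈ 6.25
Gain = 20 log₁₀(6.25) ≈ 15.92 dB
∠L = 0.00° − 90.00° = -90.00°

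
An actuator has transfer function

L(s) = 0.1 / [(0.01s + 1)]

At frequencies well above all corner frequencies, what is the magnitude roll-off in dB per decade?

-20 dB/decade

Each pole contributes −20 dB/decade at high frequency; each zero contributes +20 dB/decade.
Net: 0 zero(s) − 1 pole(s) → -20 dB/decade.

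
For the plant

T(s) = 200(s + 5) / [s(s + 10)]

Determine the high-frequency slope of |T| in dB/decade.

Each pole contributes −20 dB/decade at high frequency; each zero contributes +20 dB/decade.
Net: 1 zero(s) − 2 pole(s) → -20 dB/decade.

-20 dB/decade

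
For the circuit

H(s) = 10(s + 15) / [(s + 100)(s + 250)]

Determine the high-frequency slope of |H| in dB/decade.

Each pole contributes −20 dB/decade at high frequency; each zero contributes +20 dB/decade.
Net: 1 zero(s) − 2 pole(s) → -20 dB/decade.

-20 dB/decade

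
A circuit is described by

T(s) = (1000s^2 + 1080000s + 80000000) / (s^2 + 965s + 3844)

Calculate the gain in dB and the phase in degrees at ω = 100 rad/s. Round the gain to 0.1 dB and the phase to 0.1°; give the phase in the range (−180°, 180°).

Substitute s = j100:
Numerator: 1000(j100)^2 + 1080000(j100) + 80000000 = 70000000 + j108000000
Denominator: (j100)^2 + 965(j100) + 3844 = -6156 + j96500
|N| = √(70000000² + 108000000²) ≈ 1.287e+08, ∠N ≈ 57.05°
|D| = √(6156² + 96500²) ≈ 96696, ∠D ≈ 93.65°
|T| = 1.287e+08 / 96696 ≈ 1331
Gain = 20 log₁₀(1331) ≈ 62.48 dB
∠T = 57.05° − 93.65° = -36.60°

62.5 dB, -36.6°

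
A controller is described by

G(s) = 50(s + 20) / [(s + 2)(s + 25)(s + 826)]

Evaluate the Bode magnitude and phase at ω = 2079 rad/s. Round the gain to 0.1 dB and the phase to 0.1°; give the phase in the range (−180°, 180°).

At s = jω = j2079:
zero (s+20): 20 + j2079 → |·| = √(20²+2079²) = √4322641 ≈ 2079.1, ∠ = arctan(2079/20) ≈ 89.45°
pole (s+2): 2 + j2079 → |·| = √(2²+2079²) = √4322245 ≈ 2079, ∠ = arctan(2079/2) ≈ 89.94°
pole (s+25): 25 + j2079 → |·| = √(25²+2079²) = √4322866 ≈ 2079.2, ∠ = arctan(2079/25) ≈ 89.31°
pole (s+826): 826 + j2079 → |·| = √(826²+2079²) = √5004517 ≈ 2237.1, ∠ = arctan(2079/826) ≈ 68.33°
|G| = 50 · 2079.1 / 9.6702e+09 ≈ 1.075e-05
Gain = 20 log₁₀(1.075e-05) ≈ -99.37 dB
∠G = 89.45° − 247.58° = -158.13°

-99.4 dB, -158.1°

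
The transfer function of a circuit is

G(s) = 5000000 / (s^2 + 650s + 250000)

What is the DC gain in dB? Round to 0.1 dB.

26.0 dB

G(0) = 5000000 / 250000 = 20
20 log₁₀(20) ≈ 26.02 dB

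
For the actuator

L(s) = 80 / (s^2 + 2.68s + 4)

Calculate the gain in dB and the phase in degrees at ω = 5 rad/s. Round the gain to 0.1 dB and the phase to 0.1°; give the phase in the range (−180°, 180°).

10.1 dB, -147.5°

At s = jω = j5:
quadratic: (j5)² + 2.68·j5 + 4 = -21 + j13.4 → |·| ≈ 24.911, ∠ ≈ 147.46°
|L| = 80 / 24.911 ≈ 3.2114
Gain = 20 log₁₀(3.2114) ≈ 10.13 dB
∠L = 0.00° − 147.46° = -147.46°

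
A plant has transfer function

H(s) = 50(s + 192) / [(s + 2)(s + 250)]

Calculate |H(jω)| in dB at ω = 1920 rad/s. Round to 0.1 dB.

At s = jω = j1920:
zero (s+192): 192 + j1920 → |·| = √(192²+1920²) = √3723264 ≈ 1929.6, ∠ = arctan(1920/192) ≈ 84.29°
pole (s+2): 2 + j1920 → |·| = √(2²+1920²) = √3686404 ≈ 1920, ∠ = arctan(1920/2) ≈ 89.94°
pole (s+250): 250 + j1920 → |·| = √(250²+1920²) = √3748900 ≈ 1936.2, ∠ = arctan(1920/250) ≈ 82.58°
|H| = 50 · 1929.6 / 3.7175e+06 ≈ 0.025953
Gain = 20 log₁₀(0.025953) ≈ -31.72 dB

-31.7 dB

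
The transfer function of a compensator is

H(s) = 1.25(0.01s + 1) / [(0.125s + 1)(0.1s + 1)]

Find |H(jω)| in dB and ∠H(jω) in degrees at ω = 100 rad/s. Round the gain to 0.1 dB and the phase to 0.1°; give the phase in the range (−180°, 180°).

At ω = 100 rad/s:
zero (1 + j100·0.01) = 1 + j1 → |·| ≈ 1.4142, ∠ ≈ 45.00°
pole (1 + j100·0.125) = 1 + j12.5 → |·| ≈ 12.54, ∠ ≈ 85.43°
pole (1 + j100·0.1) = 1 + j10 → |·| ≈ 10.05, ∠ ≈ 84.29°
|H| = 1.25 · 1.4142 / (12.54 · 10.05) ≈ 0.014027
Gain = 20 log₁₀(0.014027) ≈ -37.06 dB
∠H = (45.00°) − (85.43° + 84.29°) = -124.72°

-37.1 dB, -124.7°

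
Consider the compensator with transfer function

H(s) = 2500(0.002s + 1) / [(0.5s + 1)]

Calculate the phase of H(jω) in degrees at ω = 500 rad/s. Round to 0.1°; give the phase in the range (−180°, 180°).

At ω = 500 rad/s:
zero (1 + j500·0.002) = 1 + j1 → |·| ≈ 1.4142, ∠ ≈ 45.00°
pole (1 + j500·0.5) = 1 + j250 → |·| ≈ 250, ∠ ≈ 89.77°
∠H = (45.00°) − (89.77°) = -44.77°

-44.8°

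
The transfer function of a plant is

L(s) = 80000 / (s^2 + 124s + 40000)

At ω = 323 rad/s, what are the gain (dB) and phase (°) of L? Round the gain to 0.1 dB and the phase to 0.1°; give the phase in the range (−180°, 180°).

At s = jω = j323:
quadratic: (j323)² + 124·j323 + 40000 = -64329 + j40052 → |·| ≈ 75779, ∠ ≈ 148.09°
|L| = 80000 / 75779 ≈ 1.0557
Gain = 20 log₁₀(1.0557) ≈ 0.47 dB
∠L = 0.00° − 148.09° = -148.09°

0.5 dB, -148.1°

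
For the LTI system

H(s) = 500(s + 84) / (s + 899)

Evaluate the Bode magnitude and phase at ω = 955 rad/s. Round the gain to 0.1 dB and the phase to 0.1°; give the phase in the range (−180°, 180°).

51.3 dB, 38.2°

At s = jω = j955:
zero (s+84): 84 + j955 → |·| = √(84²+955²) = √919081 ≈ 958.69, ∠ = arctan(955/84) ≈ 84.97°
pole (s+899): 899 + j955 → |·| = √(899²+955²) = √1720226 ≈ 1311.6, ∠ = arctan(955/899) ≈ 46.73°
|H| = 500 · 958.69 / 1311.6 ≈ 365.47
Gain = 20 log₁₀(365.47) ≈ 51.26 dB
∠H = 84.97° − 46.73° = 38.24°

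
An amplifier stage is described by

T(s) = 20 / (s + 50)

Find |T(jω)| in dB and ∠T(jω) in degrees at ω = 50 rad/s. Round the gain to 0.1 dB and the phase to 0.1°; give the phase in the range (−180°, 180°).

At s = jω = j50:
pole (s+50): 50 + j50 → |·| = √(50²+50²) = √5000 ≈ 70.711, ∠ = arctan(50/50) ≈ 45.00°
|T| = 20 / 70.711 ≈ 0.28284
Gain = 20 log₁₀(0.28284) ≈ -10.97 dB
∠T = 0.00° − 45.00° = -45.00°

-11.0 dB, -45.0°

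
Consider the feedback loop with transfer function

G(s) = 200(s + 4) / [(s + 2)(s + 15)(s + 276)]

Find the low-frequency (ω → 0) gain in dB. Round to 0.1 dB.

G(0) = 200·4 / (2·15·276) ≈ 0.096618
20 log₁₀(0.096618) ≈ -20.30 dB

-20.3 dB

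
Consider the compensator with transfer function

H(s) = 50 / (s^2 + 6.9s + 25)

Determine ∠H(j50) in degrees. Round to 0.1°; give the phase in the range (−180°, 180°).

-172.1°

At s = jω = j50:
quadratic: (j50)² + 6.9·j50 + 25 = -2475 + j345 → |·| ≈ 2498.9, ∠ ≈ 172.06°
∠H = 0.00° − 172.06° = -172.06°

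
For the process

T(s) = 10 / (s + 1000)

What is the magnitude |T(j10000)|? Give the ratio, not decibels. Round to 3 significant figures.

0.000995

At s = jω = j10000:
pole (s+1000): 1000 + j10000 → |·| = √(1000²+10000²) = √101000000 ≈ 10050, ∠ = arctan(10000/1000) ≈ 84.29°
|T| = 10 / 10050 ≈ 0.00099502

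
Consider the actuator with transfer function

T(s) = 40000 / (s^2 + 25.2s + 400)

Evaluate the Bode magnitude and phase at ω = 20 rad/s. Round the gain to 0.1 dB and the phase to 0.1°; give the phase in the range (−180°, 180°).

At s = jω = j20:
quadratic: (j20)² + 25.2·j20 + 400 = 0 + j504 → |·| ≈ 504, ∠ ≈ 90.00°
|T| = 40000 / 504 ≈ 79.365
Gain = 20 log₁₀(79.365) ≈ 37.99 dB
∠T = 0.00° − 90.00° = -90.00°

38.0 dB, -90.0°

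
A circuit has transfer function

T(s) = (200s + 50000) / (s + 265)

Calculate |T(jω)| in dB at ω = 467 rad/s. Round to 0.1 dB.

Substitute s = j467:
Numerator: 200(j467) + 50000 = 50000 + j93400
Denominator: (j467) + 265 = 265 + j467
|N| = √(50000² + 93400²) ≈ 1.0594e+05, ∠N ≈ 61.84°
|D| = √(265² + 467²) ≈ 536.95, ∠D ≈ 60.43°
|T| = 1.0594e+05 / 536.95 ≈ 197.3
Gain = 20 log₁₀(197.3) ≈ 45.90 dB

45.9 dB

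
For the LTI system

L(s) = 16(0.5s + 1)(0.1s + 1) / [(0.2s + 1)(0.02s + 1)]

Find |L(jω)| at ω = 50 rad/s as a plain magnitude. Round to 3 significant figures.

At ω = 50 rad/s:
zero (1 + j50·0.5) = 1 + j25 → |·| ≈ 25.02, ∠ ≈ 87.71°
zero (1 + j50·0.1) = 1 + j5 → |·| ≈ 5.099, ∠ ≈ 78.69°
pole (1 + j50·0.2) = 1 + j10 → |·| ≈ 10.05, ∠ ≈ 84.29°
pole (1 + j50·0.02) = 1 + j1 → |·| ≈ 1.4142, ∠ ≈ 45.00°
|L| = 16 · 25.02 · 5.099 / (10.05 · 1.4142) ≈ 143.62

144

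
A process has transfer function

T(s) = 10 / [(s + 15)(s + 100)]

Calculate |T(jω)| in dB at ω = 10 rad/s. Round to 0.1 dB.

At s = jω = j10:
pole (s+15): 15 + j10 → |·| = √(15²+10²) = √325 ≈ 18.028, ∠ = arctan(10/15) ≈ 33.69°
pole (s+100): 100 + j10 → |·| = √(100²+10²) = √10100 ≈ 100.5, ∠ = arctan(10/100) ≈ 5.71°
|T| = 10 / 1811.8 ≈ 0.0055194
Gain = 20 log₁₀(0.0055194) ≈ -45.16 dB

-45.2 dB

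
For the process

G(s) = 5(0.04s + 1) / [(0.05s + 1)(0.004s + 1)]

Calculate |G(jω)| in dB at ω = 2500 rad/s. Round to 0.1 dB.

At ω = 2500 rad/s:
zero (1 + j2500·0.04) = 1 + j100 → |·| ≈ 100, ∠ ≈ 89.43°
pole (1 + j2500·0.05) = 1 + j125 → |·| ≈ 125, ∠ ≈ 89.54°
pole (1 + j2500·0.004) = 1 + j10 → |·| ≈ 10.05, ∠ ≈ 84.29°
|G| = 5 · 100 / (125 · 10.05) ≈ 0.39801
Gain = 20 log₁₀(0.39801) ≈ -8.00 dB

-8.0 dB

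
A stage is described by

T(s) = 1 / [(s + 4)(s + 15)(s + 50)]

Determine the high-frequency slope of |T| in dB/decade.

Each pole contributes −20 dB/decade at high frequency; each zero contributes +20 dB/decade.
Net: 0 zero(s) − 3 pole(s) → -60 dB/decade.

-60 dB/decade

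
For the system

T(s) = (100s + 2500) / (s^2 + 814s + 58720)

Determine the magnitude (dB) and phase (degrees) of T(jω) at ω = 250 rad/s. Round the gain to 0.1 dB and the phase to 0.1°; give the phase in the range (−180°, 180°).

Substitute s = j250:
Numerator: 100(j250) + 2500 = 2500 + j25000
Denominator: (j250)^2 + 814(j250) + 58720 = -3780 + j203500
|N| = √(2500² + 25000²) ≈ 25125, ∠N ≈ 84.29°
|D| = √(3780² + 203500²) ≈ 2.0354e+05, ∠D ≈ 91.06°
|T| = 25125 / 2.0354e+05 ≈ 0.12344
Gain = 20 log₁₀(0.12344) ≈ -18.17 dB
∠T = 84.29° − 91.06° = -6.77°

-18.2 dB, -6.8°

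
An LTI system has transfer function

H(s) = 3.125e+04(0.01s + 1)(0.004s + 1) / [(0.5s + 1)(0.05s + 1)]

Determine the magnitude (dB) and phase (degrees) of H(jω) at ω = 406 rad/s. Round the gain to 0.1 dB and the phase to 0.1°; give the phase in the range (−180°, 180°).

35.6 dB, -42.4°

At ω = 406 rad/s:
zero (1 + j406·0.01) = 1 + j4.06 → |·| ≈ 4.1813, ∠ ≈ 76.16°
zero (1 + j406·0.004) = 1 + j1.624 → |·| ≈ 1.9072, ∠ ≈ 58.38°
pole (1 + j406·0.5) = 1 + j203 → |·| ≈ 203, ∠ ≈ 89.72°
pole (1 + j406·0.05) = 1 + j20.3 → |·| ≈ 20.325, ∠ ≈ 87.18°
|H| = 3.125e+04 · 4.1813 · 1.9072 / (203 · 20.325) ≈ 60.399
Gain = 20 log₁₀(60.399) ≈ 35.62 dB
∠H = (76.16° + 58.38°) − (89.72° + 87.18°) = -42.36°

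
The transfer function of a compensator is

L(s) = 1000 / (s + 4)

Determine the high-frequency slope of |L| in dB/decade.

Each pole contributes −20 dB/decade at high frequency; each zero contributes +20 dB/decade.
Net: 0 zero(s) − 1 pole(s) → -20 dB/decade.

-20 dB/decade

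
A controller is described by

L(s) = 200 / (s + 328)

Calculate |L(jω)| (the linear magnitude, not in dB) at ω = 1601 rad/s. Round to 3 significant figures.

0.122

Substitute s = j1601:
Numerator: 200 = 200 + j0
Denominator: (j1601) + 328 = 328 + j1601
|N| = √(200² + 0²) ≈ 200, ∠N ≈ 0.00°
|D| = √(328² + 1601²) ≈ 1634.3, ∠D ≈ 78.42°
|L| = 200 / 1634.3 ≈ 0.12238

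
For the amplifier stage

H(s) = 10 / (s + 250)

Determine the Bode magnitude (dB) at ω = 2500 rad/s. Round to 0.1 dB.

At s = jω = j2500:
pole (s+250): 250 + j2500 → |·| = √(250²+2500²) = √6312500 ≈ 2512.5, ∠ = arctan(2500/250) ≈ 84.29°
|H| = 10 / 2512.5 ≈ 0.0039801
Gain = 20 log₁₀(0.0039801) ≈ -48.00 dB

-48.0 dB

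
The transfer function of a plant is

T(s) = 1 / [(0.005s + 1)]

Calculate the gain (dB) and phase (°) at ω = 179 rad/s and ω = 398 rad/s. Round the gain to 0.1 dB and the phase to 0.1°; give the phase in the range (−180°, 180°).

ω = 179: -2.6 dB, -41.8°; ω = 398: -7.0 dB, -63.3°

At ω = 179 rad/s:
pole (1 + j179·0.005) = 1 + j0.895 → |·| ≈ 1.342, ∠ ≈ 41.83°
|T| = 1 · 1 / (1.342) ≈ 0.74516
Gain = 20 log₁₀(0.74516) ≈ -2.56 dB
∠T = (0°) − (41.83°) = -41.83°

At ω = 398 rad/s:
pole (1 + j398·0.005) = 1 + j1.99 → |·| ≈ 2.2271, ∠ ≈ 63.32°
|T| = 1 · 1 / (2.2271) ≈ 0.44901
Gain = 20 log₁₀(0.44901) ≈ -6.95 dB
∠T = (0°) − (63.32°) = -63.32°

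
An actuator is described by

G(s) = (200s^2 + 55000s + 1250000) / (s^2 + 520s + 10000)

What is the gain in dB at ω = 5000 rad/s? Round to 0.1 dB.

46.0 dB

Substitute s = j5000:
Numerator: 200(j5000)^2 + 55000(j5000) + 1250000 = -4998750000 + j275000000
Denominator: (j5000)^2 + 520(j5000) + 10000 = -24990000 + j2600000
|N| = √(4998750000² + 275000000²) ≈ 5.0063e+09, ∠N ≈ 176.85°
|D| = √(24990000² + 2600000²) ≈ 2.5125e+07, ∠D ≈ 174.06°
|G| = 5.0063e+09 / 2.5125e+07 ≈ 199.26
Gain = 20 log₁₀(199.26) ≈ 45.99 dB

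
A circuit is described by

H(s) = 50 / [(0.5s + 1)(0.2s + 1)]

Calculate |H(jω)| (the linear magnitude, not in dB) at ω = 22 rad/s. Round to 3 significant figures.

1.00

At ω = 22 rad/s:
pole (1 + j22·0.5) = 1 + j11 → |·| ≈ 11.045, ∠ ≈ 84.81°
pole (1 + j22·0.2) = 1 + j4.4 → |·| ≈ 4.5122, ∠ ≈ 77.20°
|H| = 50 · 1 / (11.045 · 4.5122) ≈ 1.0033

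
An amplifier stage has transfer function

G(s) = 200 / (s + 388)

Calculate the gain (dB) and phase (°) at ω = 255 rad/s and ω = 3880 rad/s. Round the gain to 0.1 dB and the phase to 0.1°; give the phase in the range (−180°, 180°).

At s = jω = j255:
pole (s+388): 388 + j255 → |·| = √(388²+255²) = √215569 ≈ 464.29, ∠ = arctan(255/388) ≈ 33.31°
|G| = 200 / 464.29 ≈ 0.43077
Gain = 20 log₁₀(0.43077) ≈ -7.32 dB
∠G = 0.00° − 33.31° = -33.31°

At s = jω = j3880:
pole (s+388): 388 + j3880 → |·| = √(388²+3880²) = √15204944 ≈ 3899.4, ∠ = arctan(3880/388) ≈ 84.29°
|G| = 200 / 3899.4 ≈ 0.05129
Gain = 20 log₁₀(0.05129) ≈ -25.80 dB
∠G = 0.00° − 84.29° = -84.29°

ω = 255: -7.3 dB, -33.3°; ω = 3880: -25.8 dB, -84.3°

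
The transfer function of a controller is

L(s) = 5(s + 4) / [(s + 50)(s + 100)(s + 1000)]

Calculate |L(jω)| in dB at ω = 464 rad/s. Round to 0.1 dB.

At s = jω = j464:
zero (s+4): 4 + j464 → |·| = √(4²+464²) = √215312 ≈ 464.02, ∠ = arctan(464/4) ≈ 89.51°
pole (s+50): 50 + j464 → |·| = √(50²+464²) = √217796 ≈ 466.69, ∠ = arctan(464/50) ≈ 83.85°
pole (s+100): 100 + j464 → |·| = √(100²+464²) = √225296 ≈ 474.65, ∠ = arctan(464/100) ≈ 77.84°
pole (s+1000): 1000 + j464 → |·| = √(1000²+464²) = √1215296 ≈ 1102.4, ∠ = arctan(464/1000) ≈ 24.89°
|L| = 5 · 464.02 / 2.442e+08 ≈ 9.5008e-06
Gain = 20 log₁₀(9.5008e-06) ≈ -100.44 dB

-100.4 dB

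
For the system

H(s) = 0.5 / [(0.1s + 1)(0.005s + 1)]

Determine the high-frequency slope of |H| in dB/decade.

Each pole contributes −20 dB/decade at high frequency; each zero contributes +20 dB/decade.
Net: 0 zero(s) − 2 pole(s) → -40 dB/decade.

-40 dB/decade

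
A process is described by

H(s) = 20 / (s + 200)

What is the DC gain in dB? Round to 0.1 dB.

H(0) = 20 / 200 = 0.1
20 log₁₀(0.1) ≈ -20.00 dB

-20.0 dB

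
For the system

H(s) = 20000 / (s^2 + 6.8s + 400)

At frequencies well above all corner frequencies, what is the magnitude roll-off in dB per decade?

-40 dB/decade

Each pole contributes −20 dB/decade at high frequency; each zero contributes +20 dB/decade.
Net: 0 zero(s) − 2 pole(s) → -40 dB/decade.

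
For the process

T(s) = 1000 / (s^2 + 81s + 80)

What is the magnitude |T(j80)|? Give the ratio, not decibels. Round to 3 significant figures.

Substitute s = j80:
Numerator: 1000 = 1000 + j0
Denominator: (j80)^2 + 81(j80) + 80 = -6320 + j6480
|N| = √(1000² + 0²) ≈ 1000, ∠N ≈ 0.00°
|D| = √(6320² + 6480²) ≈ 9051.7, ∠D ≈ 134.28°
|T| = 1000 / 9051.7 ≈ 0.11048

0.110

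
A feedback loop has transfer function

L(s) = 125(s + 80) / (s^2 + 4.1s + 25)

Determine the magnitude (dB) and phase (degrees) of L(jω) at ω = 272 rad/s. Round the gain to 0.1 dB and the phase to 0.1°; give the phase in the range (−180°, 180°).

At s = jω = j272:
zero (s+80): 80 + j272 → |·| = √(80²+272²) = √80384 ≈ 283.52, ∠ = arctan(272/80) ≈ 73.61°
quadratic: (j272)² + 4.1·j272 + 25 = -73959 + j1115.2 → |·| ≈ 73967, ∠ ≈ 179.14°
|L| = 125 · 283.52 / 73967 ≈ 0.47913
Gain = 20 log₁₀(0.47913) ≈ -6.39 dB
∠L = 73.61° − 179.14° = -105.53°

-6.4 dB, -105.5°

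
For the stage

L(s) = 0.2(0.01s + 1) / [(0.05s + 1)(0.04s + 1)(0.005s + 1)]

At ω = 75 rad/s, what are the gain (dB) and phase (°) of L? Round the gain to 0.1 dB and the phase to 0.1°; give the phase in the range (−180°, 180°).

-34.4 dB, -130.3°

At ω = 75 rad/s:
zero (1 + j75·0.01) = 1 + j0.75 → |·| ≈ 1.25, ∠ ≈ 36.87°
pole (1 + j75·0.05) = 1 + j3.75 → |·| ≈ 3.881, ∠ ≈ 75.07°
pole (1 + j75·0.04) = 1 + j3 → |·| ≈ 3.1623, ∠ ≈ 71.57°
pole (1 + j75·0.005) = 1 + j0.375 → |·| ≈ 1.068, ∠ ≈ 20.56°
|L| = 0.2 · 1.25 / (3.881 · 3.1623 · 1.068) ≈ 0.019073
Gain = 20 log₁₀(0.019073) ≈ -34.39 dB
∠L = (36.87°) − (75.07° + 71.57° + 20.56°) = -130.33°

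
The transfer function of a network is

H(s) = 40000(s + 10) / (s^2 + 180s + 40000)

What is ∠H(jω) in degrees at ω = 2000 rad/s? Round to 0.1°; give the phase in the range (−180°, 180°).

At s = jω = j2000:
zero (s+10): 10 + j2000 → |·| = √(10²+2000²) = √4000100 ≈ 2000, ∠ = arctan(2000/10) ≈ 89.71°
quadratic: (j2000)² + 180·j2000 + 40000 = -3960000 + j360000 → |·| ≈ 3.9763e+06, ∠ ≈ 174.81°
∠H = 89.71° − 174.81° = -85.10°

-85.1°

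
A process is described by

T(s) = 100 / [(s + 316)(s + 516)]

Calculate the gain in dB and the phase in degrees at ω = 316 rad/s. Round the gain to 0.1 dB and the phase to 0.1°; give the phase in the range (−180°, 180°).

-68.6 dB, -76.5°

At s = jω = j316:
pole (s+316): 316 + j316 → |·| = √(316²+316²) = √199712 ≈ 446.89, ∠ = arctan(316/316) ≈ 45.00°
pole (s+516): 516 + j316 → |·| = √(516²+316²) = √366112 ≈ 605.07, ∠ = arctan(316/516) ≈ 31.48°
|T| = 100 / 2.704e+05 ≈ 0.00036982
Gain = 20 log₁₀(0.00036982) ≈ -68.64 dB
∠T = 0.00° − 76.48° = -76.48°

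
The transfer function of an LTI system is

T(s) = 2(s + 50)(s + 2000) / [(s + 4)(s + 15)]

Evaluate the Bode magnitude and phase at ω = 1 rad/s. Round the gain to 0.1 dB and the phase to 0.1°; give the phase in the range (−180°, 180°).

At s = jω = j1:
zero (s+50): 50 + j1 → |·| = √(50²+1²) = √2501 ≈ 50.01, ∠ = arctan(1/50) ≈ 1.15°
zero (s+2000): 2000 + j1 → |·| = √(2000²+1²) = √4000001 ≈ 2000, ∠ = arctan(1/2000) ≈ 0.03°
pole (s+4): 4 + j1 → |·| = √(4²+1²) = √17 ≈ 4.1231, ∠ = arctan(1/4) ≈ 14.04°
pole (s+15): 15 + j1 → |·| = √(15²+1²) = √226 ≈ 15.033, ∠ = arctan(1/15) ≈ 3.81°
|T| = 2 · 1.0002e+05 / 61.983 ≈ 3227.3
Gain = 20 log₁₀(3227.3) ≈ 70.18 dB
∠T = 1.18° − 17.85° = -16.67°

70.2 dB, -16.7°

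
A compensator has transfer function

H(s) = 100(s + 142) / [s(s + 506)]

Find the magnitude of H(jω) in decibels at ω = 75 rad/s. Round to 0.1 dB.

-7.6 dB

At s = jω = j75:
zero (s+142): 142 + j75 → |·| = √(142²+75²) = √25789 ≈ 160.59, ∠ = arctan(75/142) ≈ 27.84°
pole (s+506): 506 + j75 → |·| = √(506²+75²) = √261661 ≈ 511.53, ∠ = arctan(75/506) ≈ 8.43°
pole at origin: |s| = 75, ∠ = 90.00° (in denominator)
|H| = 100 · 160.59 / 38365 ≈ 0.41858
Gain = 20 log₁₀(0.41858) ≈ -7.56 dB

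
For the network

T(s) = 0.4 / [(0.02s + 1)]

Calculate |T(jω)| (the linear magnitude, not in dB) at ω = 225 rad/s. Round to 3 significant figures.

0.0868

At ω = 225 rad/s:
pole (1 + j225·0.02) = 1 + j4.5 → |·| ≈ 4.6098, ∠ ≈ 77.47°
|T| = 0.4 · 1 / (4.6098) ≈ 0.086772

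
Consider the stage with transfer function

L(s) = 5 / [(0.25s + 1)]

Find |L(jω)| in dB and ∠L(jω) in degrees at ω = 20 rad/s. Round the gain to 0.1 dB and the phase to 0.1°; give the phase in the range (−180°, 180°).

-0.2 dB, -78.7°

At ω = 20 rad/s:
pole (1 + j20·0.25) = 1 + j5 → |·| ≈ 5.099, ∠ ≈ 78.69°
|L| = 5 · 1 / (5.099) ≈ 0.98058
Gain = 20 log₁₀(0.98058) ≈ -0.17 dB
∠L = (0°) − (78.69°) = -78.69°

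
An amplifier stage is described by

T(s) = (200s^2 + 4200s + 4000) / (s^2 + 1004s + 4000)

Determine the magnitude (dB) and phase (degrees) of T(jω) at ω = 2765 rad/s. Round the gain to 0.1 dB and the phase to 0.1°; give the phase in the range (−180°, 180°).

Substitute s = j2765:
Numerator: 200(j2765)^2 + 4200(j2765) + 4000 = -1529041000 + j11613000
Denominator: (j2765)^2 + 1004(j2765) + 4000 = -7641225 + j2776060
|N| = √(1529041000² + 11613000²) ≈ 1.5291e+09, ∠N ≈ 179.56°
|D| = √(7641225² + 2776060²) ≈ 8.1299e+06, ∠D ≈ 160.03°
|T| = 1.5291e+09 / 8.1299e+06 ≈ 188.08
Gain = 20 log₁₀(188.08) ≈ 45.49 dB
∠T = 179.56° − 160.03° = 19.53°

45.5 dB, 19.5°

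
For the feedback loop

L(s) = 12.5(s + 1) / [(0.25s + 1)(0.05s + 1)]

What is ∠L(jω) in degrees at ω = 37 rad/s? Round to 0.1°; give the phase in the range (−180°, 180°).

At ω = 37 rad/s:
zero (1 + j37·1) = 1 + j37 → |·| ≈ 37.014, ∠ ≈ 88.45°
pole (1 + j37·0.25) = 1 + j9.25 → |·| ≈ 9.3039, ∠ ≈ 83.83°
pole (1 + j37·0.05) = 1 + j1.85 → |·| ≈ 2.103, ∠ ≈ 61.61°
∠L = (88.45°) − (83.83° + 61.61°) = -56.99°

-57.0°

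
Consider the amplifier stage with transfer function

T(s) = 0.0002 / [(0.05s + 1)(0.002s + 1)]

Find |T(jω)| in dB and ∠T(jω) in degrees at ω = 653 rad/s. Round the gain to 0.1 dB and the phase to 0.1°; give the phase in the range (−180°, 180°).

At ω = 653 rad/s:
pole (1 + j653·0.05) = 1 + j32.65 → |·| ≈ 32.665, ∠ ≈ 88.25°
pole (1 + j653·0.002) = 1 + j1.306 → |·| ≈ 1.6449, ∠ ≈ 52.56°
|T| = 0.0002 · 1 / (32.665 · 1.6449) ≈ 3.7223e-06
Gain = 20 log₁₀(3.7223e-06) ≈ -108.58 dB
∠T = (0°) − (88.25° + 52.56°) = -140.81°

-108.6 dB, -140.8°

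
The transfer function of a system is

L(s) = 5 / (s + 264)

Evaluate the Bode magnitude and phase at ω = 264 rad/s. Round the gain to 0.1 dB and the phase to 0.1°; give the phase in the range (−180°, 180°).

Substitute s = j264:
Numerator: 5 = 5 + j0
Denominator: (j264) + 264 = 264 + j264
|N| = √(5² + 0²) ≈ 5, ∠N ≈ 0.00°
|D| = √(264² + 264²) ≈ 373.35, ∠D ≈ 45.00°
|L| = 5 / 373.35 ≈ 0.013392
Gain = 20 log₁₀(0.013392) ≈ -37.46 dB
∠L = 0.00° − 45.00° = -45.00°

-37.5 dB, -45.0°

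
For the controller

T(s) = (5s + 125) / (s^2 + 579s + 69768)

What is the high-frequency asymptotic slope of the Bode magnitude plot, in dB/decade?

Each pole contributes −20 dB/decade at high frequency; each zero contributes +20 dB/decade.
Net: 1 zero(s) − 2 pole(s) → -20 dB/decade.

-20 dB/decade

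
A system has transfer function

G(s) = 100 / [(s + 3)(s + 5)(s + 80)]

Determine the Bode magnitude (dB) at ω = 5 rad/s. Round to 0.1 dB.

At s = jω = j5:
pole (s+3): 3 + j5 → |·| = √(3²+5²) = √34 ≈ 5.831, ∠ = arctan(5/3) ≈ 59.04°
pole (s+5): 5 + j5 → |·| = √(5²+5²) = √50 ≈ 7.0711, ∠ = arctan(5/5) ≈ 45.00°
pole (s+80): 80 + j5 → |·| = √(80²+5²) = √6425 ≈ 80.156, ∠ = arctan(5/80) ≈ 3.58°
|G| = 100 / 3305 ≈ 0.030257
Gain = 20 log₁₀(0.030257) ≈ -30.38 dB

-30.4 dB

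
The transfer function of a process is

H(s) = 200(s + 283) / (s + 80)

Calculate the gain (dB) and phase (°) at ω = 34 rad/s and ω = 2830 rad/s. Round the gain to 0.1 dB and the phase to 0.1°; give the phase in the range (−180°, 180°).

At s = jω = j34:
zero (s+283): 283 + j34 → |·| = √(283²+34²) = √81245 ≈ 285.04, ∠ = arctan(34/283) ≈ 6.85°
pole (s+80): 80 + j34 → |·| = √(80²+34²) = √7556 ≈ 86.925, ∠ = arctan(34/80) ≈ 23.03°
|H| = 200 · 285.04 / 86.925 ≈ 655.83
Gain = 20 log₁₀(655.83) ≈ 56.34 dB
∠H = 6.85° − 23.03° = -16.18°

At s = jω = j2830:
zero (s+283): 283 + j2830 → |·| = √(283²+2830²) = √8088989 ≈ 2844.1, ∠ = arctan(2830/283) ≈ 84.29°
pole (s+80): 80 + j2830 → |·| = √(80²+2830²) = √8015300 ≈ 2831.1, ∠ = arctan(2830/80) ≈ 88.38°
|H| = 200 · 2844.1 / 2831.1 ≈ 200.92
Gain = 20 log₁₀(200.92) ≈ 46.06 dB
∠H = 84.29° − 88.38° = -4.09°

ω = 34: 56.3 dB, -16.2°; ω = 2830: 46.1 dB, -4.1°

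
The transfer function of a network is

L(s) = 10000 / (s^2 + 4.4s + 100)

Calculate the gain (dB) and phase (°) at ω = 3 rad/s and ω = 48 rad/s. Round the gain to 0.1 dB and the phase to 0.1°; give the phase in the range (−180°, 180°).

At s = jω = j3:
quadratic: (j3)² + 4.4·j3 + 100 = 91 + j13.2 → |·| ≈ 91.952, ∠ ≈ 8.25°
|L| = 10000 / 91.952 ≈ 108.75
Gain = 20 log₁₀(108.75) ≈ 40.73 dB
∠L = 0.00° − 8.25° = -8.25°

At s = jω = j48:
quadratic: (j48)² + 4.4·j48 + 100 = -2204 + j211.2 → |·| ≈ 2214.1, ∠ ≈ 174.53°
|L| = 10000 / 2214.1 ≈ 4.5165
Gain = 20 log₁₀(4.5165) ≈ 13.10 dB
∠L = 0.00° − 174.53° = -174.53°

ω = 3: 40.7 dB, -8.3°; ω = 48: 13.1 dB, -174.5°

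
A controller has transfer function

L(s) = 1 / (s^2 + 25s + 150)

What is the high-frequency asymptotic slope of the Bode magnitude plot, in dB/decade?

-40 dB/decade

Each pole contributes −20 dB/decade at high frequency; each zero contributes +20 dB/decade.
Net: 0 zero(s) − 2 pole(s) → -40 dB/decade.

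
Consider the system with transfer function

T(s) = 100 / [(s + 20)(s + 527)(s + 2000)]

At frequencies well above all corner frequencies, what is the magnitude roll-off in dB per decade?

-60 dB/decade

Each pole contributes −20 dB/decade at high frequency; each zero contributes +20 dB/decade.
Net: 0 zero(s) − 3 pole(s) → -60 dB/decade.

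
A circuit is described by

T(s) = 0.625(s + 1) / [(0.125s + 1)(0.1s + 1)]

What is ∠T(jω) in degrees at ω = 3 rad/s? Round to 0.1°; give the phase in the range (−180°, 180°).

At ω = 3 rad/s:
zero (1 + j3·1) = 1 + j3 → |·| ≈ 3.1623, ∠ ≈ 71.57°
pole (1 + j3·0.125) = 1 + j0.375 → |·| ≈ 1.068, ∠ ≈ 20.56°
pole (1 + j3·0.1) = 1 + j0.3 → |·| ≈ 1.044, ∠ ≈ 16.70°
∠T = (71.57°) − (20.56° + 16.70°) = 34.31°

34.3°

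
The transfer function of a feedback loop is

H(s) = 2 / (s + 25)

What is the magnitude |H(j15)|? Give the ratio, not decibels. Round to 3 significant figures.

At s = jω = j15:
pole (s+25): 25 + j15 → |·| = √(25²+15²) = √850 ≈ 29.155, ∠ = arctan(15/25) ≈ 30.96°
|H| = 2 / 29.155 ≈ 0.068599

0.0686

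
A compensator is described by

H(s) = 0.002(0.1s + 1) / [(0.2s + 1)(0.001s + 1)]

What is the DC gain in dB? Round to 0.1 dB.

H(0) = 0.002 · 1 / 1 = 0.002
20 log₁₀(0.002) ≈ -53.98 dB

-54.0 dB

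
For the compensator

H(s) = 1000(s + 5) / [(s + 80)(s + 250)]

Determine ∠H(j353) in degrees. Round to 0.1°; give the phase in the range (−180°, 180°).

At s = jω = j353:
zero (s+5): 5 + j353 → |·| = √(5²+353²) = √124634 ≈ 353.04, ∠ = arctan(353/5) ≈ 89.19°
pole (s+80): 80 + j353 → |·| = √(80²+353²) = √131009 ≈ 361.95, ∠ = arctan(353/80) ≈ 77.23°
pole (s+250): 250 + j353 → |·| = √(250²+353²) = √187109 ≈ 432.56, ∠ = arctan(353/250) ≈ 54.69°
∠H = 89.19° − 131.92° = -42.73°

-42.7°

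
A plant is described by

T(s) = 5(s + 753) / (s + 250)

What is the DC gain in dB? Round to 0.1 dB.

23.6 dB

T(0) = 5·753 / (250) = 15.06
20 log₁₀(15.06) ≈ 23.56 dB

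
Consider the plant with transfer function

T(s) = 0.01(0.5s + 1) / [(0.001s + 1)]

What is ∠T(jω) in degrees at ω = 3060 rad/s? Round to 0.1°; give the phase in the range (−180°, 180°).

At ω = 3060 rad/s:
zero (1 + j3060·0.5) = 1 + j1530 → |·| ≈ 1530, ∠ ≈ 89.96°
pole (1 + j3060·0.001) = 1 + j3.06 → |·| ≈ 3.2193, ∠ ≈ 71.90°
∠T = (89.96°) − (71.90°) = 18.06°

18.1°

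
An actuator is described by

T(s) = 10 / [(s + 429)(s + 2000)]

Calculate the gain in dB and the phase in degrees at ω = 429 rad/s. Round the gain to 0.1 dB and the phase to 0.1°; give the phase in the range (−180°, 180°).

At s = jω = j429:
pole (s+429): 429 + j429 → |·| = √(429²+429²) = √368082 ≈ 606.7, ∠ = arctan(429/429) ≈ 45.00°
pole (s+2000): 2000 + j429 → |·| = √(2000²+429²) = √4184041 ≈ 2045.5, ∠ = arctan(429/2000) ≈ 12.11°
|T| = 10 / 1.241e+06 ≈ 8.058e-06
Gain = 20 log₁₀(8.058e-06) ≈ -101.88 dB
∠T = 0.00° − 57.11° = -57.11°

-101.9 dB, -57.1°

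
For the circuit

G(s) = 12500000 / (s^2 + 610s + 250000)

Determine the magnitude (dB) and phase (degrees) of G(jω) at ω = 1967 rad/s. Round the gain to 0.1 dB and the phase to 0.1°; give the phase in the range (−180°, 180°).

At s = jω = j1967:
quadratic: (j1967)² + 610·j1967 + 250000 = -3619089 + j1199870 → |·| ≈ 3.8128e+06, ∠ ≈ 161.66°
|G| = 12500000 / 3.8128e+06 ≈ 3.2784
Gain = 20 log₁₀(3.2784) ≈ 10.31 dB
∠G = 0.00° − 161.66° = -161.66°

10.3 dB, -161.7°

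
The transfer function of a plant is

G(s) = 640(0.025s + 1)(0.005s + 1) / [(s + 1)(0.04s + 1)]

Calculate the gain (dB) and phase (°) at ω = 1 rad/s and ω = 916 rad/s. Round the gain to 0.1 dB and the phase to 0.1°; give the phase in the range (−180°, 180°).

At ω = 1 rad/s:
zero (1 + j1·0.025) = 1 + j0.025 → |·| ≈ 1.0003, ∠ ≈ 1.43°
zero (1 + j1·0.005) = 1 + j0.005 → |·| ≈ 1, ∠ ≈ 0.29°
pole (1 + j1·1) = 1 + j1 → |·| ≈ 1.4142, ∠ ≈ 45.00°
pole (1 + j1·0.04) = 1 + j0.04 → |·| ≈ 1.0008, ∠ ≈ 2.29°
|G| = 640 · 1.0003 · 1 / (1.4142 · 1.0008) ≈ 452.33
Gain = 20 log₁₀(452.33) ≈ 53.11 dB
∠G = (1.43° + 0.29°) − (45.00° + 2.29°) = -45.57°

At ω = 916 rad/s:
zero (1 + j916·0.025) = 1 + j22.9 → |·| ≈ 22.922, ∠ ≈ 87.50°
zero (1 + j916·0.005) = 1 + j4.58 → |·| ≈ 4.6879, ∠ ≈ 77.68°
pole (1 + j916·1) = 1 + j916 → |·| ≈ 916, ∠ ≈ 89.94°
pole (1 + j916·0.04) = 1 + j36.64 → |·| ≈ 36.654, ∠ ≈ 88.44°
|G| = 640 · 22.922 · 4.6879 / (916 · 36.654) ≈ 2.0483
Gain = 20 log₁₀(2.0483) ≈ 6.23 dB
∠G = (87.50° + 77.68°) − (89.94° + 88.44°) = -13.20°

ω = 1: 53.1 dB, -45.6°; ω = 916: 6.2 dB, -13.2°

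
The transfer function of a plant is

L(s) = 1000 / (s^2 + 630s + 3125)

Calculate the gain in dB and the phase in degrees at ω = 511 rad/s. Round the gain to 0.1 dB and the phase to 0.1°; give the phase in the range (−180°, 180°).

Substitute s = j511:
Numerator: 1000 = 1000 + j0
Denominator: (j511)^2 + 630(j511) + 3125 = -257996 + j321930
|N| = √(1000² + 0²) ≈ 1000, ∠N ≈ 0.00°
|D| = √(257996² + 321930²) ≈ 4.1255e+05, ∠D ≈ 128.71°
|L| = 1000 / 4.1255e+05 ≈ 0.0024239
Gain = 20 log₁₀(0.0024239) ≈ -52.31 dB
∠L = 0.00° − 128.71° = -128.71°

-52.3 dB, -128.7°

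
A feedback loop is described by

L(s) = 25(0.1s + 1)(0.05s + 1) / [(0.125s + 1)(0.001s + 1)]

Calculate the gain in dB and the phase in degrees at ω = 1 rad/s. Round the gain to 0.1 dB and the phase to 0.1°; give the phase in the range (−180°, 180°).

At ω = 1 rad/s:
zero (1 + j1·0.1) = 1 + j0.1 → |·| ≈ 1.005, ∠ ≈ 5.71°
zero (1 + j1·0.05) = 1 + j0.05 → |·| ≈ 1.0012, ∠ ≈ 2.86°
pole (1 + j1·0.125) = 1 + j0.125 → |·| ≈ 1.0078, ∠ ≈ 7.13°
pole (1 + j1·0.001) = 1 + j0.001 → |·| ≈ 1, ∠ ≈ 0.06°
|L| = 25 · 1.005 · 1.0012 / (1.0078 · 1) ≈ 24.96
Gain = 20 log₁₀(24.96) ≈ 27.94 dB
∠L = (5.71° + 2.86°) − (7.13° + 0.06°) = 1.38°

27.9 dB, 1.4°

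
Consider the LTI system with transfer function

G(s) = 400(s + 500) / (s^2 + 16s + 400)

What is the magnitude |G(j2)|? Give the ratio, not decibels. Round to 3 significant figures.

503

At s = jω = j2:
zero (s+500): 500 + j2 → |·| = √(500²+2²) = √250004 ≈ 500, ∠ = arctan(2/500) ≈ 0.23°
quadratic: (j2)² + 16·j2 + 400 = 396 + j32 → |·| ≈ 397.29, ∠ ≈ 4.62°
|G| = 400 · 500 / 397.29 ≈ 503.41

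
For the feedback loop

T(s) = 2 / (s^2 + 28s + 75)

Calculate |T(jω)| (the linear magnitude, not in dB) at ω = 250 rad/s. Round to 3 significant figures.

3.18e-05

Substitute s = j250:
Numerator: 2 = 2 + j0
Denominator: (j250)^2 + 28(j250) + 75 = -62425 + j7000
|N| = √(2² + 0²) ≈ 2, ∠N ≈ 0.00°
|D| = √(62425² + 7000²) ≈ 62816, ∠D ≈ 173.60°
|T| = 2 / 62816 ≈ 3.1839e-05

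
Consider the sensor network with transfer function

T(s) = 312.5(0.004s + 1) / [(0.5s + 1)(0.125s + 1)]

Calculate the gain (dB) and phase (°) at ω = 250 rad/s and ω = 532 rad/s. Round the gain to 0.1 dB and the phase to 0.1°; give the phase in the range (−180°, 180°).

ω = 250: -18.9 dB, -132.7°; ω = 532: -27.6 dB, -114.1°

At ω = 250 rad/s:
zero (1 + j250·0.004) = 1 + j1 → |·| ≈ 1.4142, ∠ ≈ 45.00°
pole (1 + j250·0.5) = 1 + j125 → |·| ≈ 125, ∠ ≈ 89.54°
pole (1 + j250·0.125) = 1 + j31.25 → |·| ≈ 31.266, ∠ ≈ 88.17°
|T| = 312.5 · 1.4142 / (125 · 31.266) ≈ 0.11308
Gain = 20 log₁₀(0.11308) ≈ -18.93 dB
∠T = (45.00°) − (89.54° + 88.17°) = -132.71°

At ω = 532 rad/s:
zero (1 + j532·0.004) = 1 + j2.128 → |·| ≈ 2.3513, ∠ ≈ 64.83°
pole (1 + j532·0.5) = 1 + j266 → |·| ≈ 266, ∠ ≈ 89.78°
pole (1 + j532·0.125) = 1 + j66.5 → |·| ≈ 66.508, ∠ ≈ 89.14°
|T| = 312.5 · 2.3513 / (266 · 66.508) ≈ 0.041534
Gain = 20 log₁₀(0.041534) ≈ -27.63 dB
∠T = (64.83°) − (89.78° + 89.14°) = -114.09°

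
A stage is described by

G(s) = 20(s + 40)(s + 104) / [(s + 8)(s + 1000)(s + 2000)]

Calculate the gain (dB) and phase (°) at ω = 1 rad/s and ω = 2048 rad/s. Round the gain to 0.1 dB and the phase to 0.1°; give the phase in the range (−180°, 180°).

ω = 1: -45.7 dB, -5.2°; ω = 2048: -44.0 dB, -23.5°

At s = jω = j1:
zero (s+40): 40 + j1 → |·| = √(40²+1²) = √1601 ≈ 40.012, ∠ = arctan(1/40) ≈ 1.43°
zero (s+104): 104 + j1 → |·| = √(104²+1²) = √10817 ≈ 104, ∠ = arctan(1/104) ≈ 0.55°
pole (s+8): 8 + j1 → |·| = √(8²+1²) = √65 ≈ 8.0623, ∠ = arctan(1/8) ≈ 7.13°
pole (s+1000): 1000 + j1 → |·| = √(1000²+1²) = √1000001 ≈ 1000, ∠ = arctan(1/1000) ≈ 0.06°
pole (s+2000): 2000 + j1 → |·| = √(2000²+1²) = √4000001 ≈ 2000, ∠ = arctan(1/2000) ≈ 0.03°
|G| = 20 · 4161.2 / 1.6125e+07 ≈ 0.0051612
Gain = 20 log₁₀(0.0051612) ≈ -45.74 dB
∠G = 1.98° − 7.22° = -5.24°

At s = jω = j2048:
zero (s+40): 40 + j2048 → |·| = √(40²+2048²) = √4195904 ≈ 2048.4, ∠ = arctan(2048/40) ≈ 88.88°
zero (s+104): 104 + j2048 → |·| = √(104²+2048²) = √4205120 ≈ 2050.6, ∠ = arctan(2048/104) ≈ 87.09°
pole (s+8): 8 + j2048 → |·| = √(8²+2048²) = √4194368 ≈ 2048, ∠ = arctan(2048/8) ≈ 89.78°
pole (s+1000): 1000 + j2048 → |·| = √(1000²+2048²) = √5194304 ≈ 2279.1, ∠ = arctan(2048/1000) ≈ 63.97°
pole (s+2000): 2000 + j2048 → |·| = √(2000²+2048²) = √8194304 ≈ 2862.6, ∠ = arctan(2048/2000) ≈ 45.68°
|G| = 20 · 4.2004e+06 / 1.3361e+10 ≈ 0.0062876
Gain = 20 log₁₀(0.0062876) ≈ -44.03 dB
∠G = 175.97° − 199.43° = -23.46°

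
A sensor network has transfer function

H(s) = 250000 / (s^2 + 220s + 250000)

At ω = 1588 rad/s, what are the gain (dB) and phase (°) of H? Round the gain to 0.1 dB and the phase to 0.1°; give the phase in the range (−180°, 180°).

-19.3 dB, -171.3°

At s = jω = j1588:
quadratic: (j1588)² + 220·j1588 + 250000 = -2271744 + j349360 → |·| ≈ 2.2985e+06, ∠ ≈ 171.26°
|H| = 250000 / 2.2985e+06 ≈ 0.10877
Gain = 20 log₁₀(0.10877) ≈ -19.27 dB
∠H = 0.00° − 171.26° = -171.26°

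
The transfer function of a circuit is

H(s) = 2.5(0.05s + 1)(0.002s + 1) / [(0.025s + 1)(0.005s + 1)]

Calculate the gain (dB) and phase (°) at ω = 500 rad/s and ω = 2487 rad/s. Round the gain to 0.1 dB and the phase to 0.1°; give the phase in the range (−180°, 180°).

At ω = 500 rad/s:
zero (1 + j500·0.05) = 1 + j25 → |·| ≈ 25.02, ∠ ≈ 87.71°
zero (1 + j500·0.002) = 1 + j1 → |·| ≈ 1.4142, ∠ ≈ 45.00°
pole (1 + j500·0.025) = 1 + j12.5 → |·| ≈ 12.54, ∠ ≈ 85.43°
pole (1 + j500·0.005) = 1 + j2.5 → |·| ≈ 2.6926, ∠ ≈ 68.20°
|H| = 2.5 · 25.02 · 1.4142 / (12.54 · 2.6926) ≈ 2.6198
Gain = 20 log₁₀(2.6198) ≈ 8.37 dB
∠H = (87.71° + 45.00°) − (85.43° + 68.20°) = -20.92°

At ω = 2487 rad/s:
zero (1 + j2487·0.05) = 1 + j124.35 → |·| ≈ 124.35, ∠ ≈ 89.54°
zero (1 + j2487·0.002) = 1 + j4.974 → |·| ≈ 5.0735, ∠ ≈ 78.63°
pole (1 + j2487·0.025) = 1 + j62.175 → |·| ≈ 62.183, ∠ ≈ 89.08°
pole (1 + j2487·0.005) = 1 + j12.435 → |·| ≈ 12.475, ∠ ≈ 85.40°
|H| = 2.5 · 124.35 · 5.0735 / (62.183 · 12.475) ≈ 2.0332
Gain = 20 log₁₀(2.0332) ≈ 6.16 dB
∠H = (89.54° + 78.63°) − (89.08° + 85.40°) = -6.31°

ω = 500: 8.4 dB, -20.9°; ω = 2487: 6.2 dB, -6.3°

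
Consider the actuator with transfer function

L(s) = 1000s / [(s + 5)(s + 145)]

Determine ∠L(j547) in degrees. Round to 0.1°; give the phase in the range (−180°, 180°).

-74.6°

At s = jω = j547:
zero at origin: s = j547 → |·| = 547, ∠ = 90.00°
pole (s+5): 5 + j547 → |·| = √(5²+547²) = √299234 ≈ 547.02, ∠ = arctan(547/5) ≈ 89.48°
pole (s+145): 145 + j547 → |·| = √(145²+547²) = √320234 ≈ 565.89, ∠ = arctan(547/145) ≈ 75.15°
∠L = 90.00° − 164.63° = -74.63°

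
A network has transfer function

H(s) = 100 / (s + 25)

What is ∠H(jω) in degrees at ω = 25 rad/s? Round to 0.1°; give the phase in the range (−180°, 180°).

-45.0°

Substitute s = j25:
Numerator: 100 = 100 + j0
Denominator: (j25) + 25 = 25 + j25
|N| = √(100² + 0²) ≈ 100, ∠N ≈ 0.00°
|D| = √(25² + 25²) ≈ 35.355, ∠D ≈ 45.00°
∠H = 0.00° − 45.00° = -45.00°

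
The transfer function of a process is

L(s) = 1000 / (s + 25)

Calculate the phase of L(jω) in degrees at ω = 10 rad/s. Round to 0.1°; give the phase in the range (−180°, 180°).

-21.8°

At s = jω = j10:
pole (s+25): 25 + j10 → |·| = √(25²+10²) = √725 ≈ 26.926, ∠ = arctan(10/25) ≈ 21.80°
∠L = 0.00° − 21.80° = -21.80°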